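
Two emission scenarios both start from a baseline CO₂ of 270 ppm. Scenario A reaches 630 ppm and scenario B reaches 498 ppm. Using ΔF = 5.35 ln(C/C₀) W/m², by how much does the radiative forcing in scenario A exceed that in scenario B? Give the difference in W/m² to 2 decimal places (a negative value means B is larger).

ΔF_A = 5.35 ln(630/270) = 5.35 × 0.84730 = 4.5331 W/m².
ΔF_B = 5.35 ln(498/270) = 5.35 × 0.61218 = 3.2752 W/m².
Difference: 4.5331 − 3.2752 = 1.2579 W/m².

ΔF_A − ΔF_B = 1.26 W/m²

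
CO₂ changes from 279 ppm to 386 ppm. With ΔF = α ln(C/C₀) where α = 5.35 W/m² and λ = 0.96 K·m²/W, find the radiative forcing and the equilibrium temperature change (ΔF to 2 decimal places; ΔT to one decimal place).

CO₂: 5.35 × ln(386/279) = 5.35 × ln(1.38351) = 5.35 × 0.32462 = 1.7367 W/m².
ΔT = λ ΔF = 0.96 × 1.74 = 1.6704 K.

ΔF = 1.74 W/m²; ΔT = 1.7 K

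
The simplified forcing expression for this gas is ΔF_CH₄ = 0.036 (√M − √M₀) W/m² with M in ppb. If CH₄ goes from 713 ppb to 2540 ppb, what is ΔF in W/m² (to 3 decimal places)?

ΔF = 0.853 W/m²

CH₄: 0.036 × (√2540 − √713) = 0.036 × (50.3984 − 26.7021) = 0.036 × 23.6963 = 0.8531 W/m².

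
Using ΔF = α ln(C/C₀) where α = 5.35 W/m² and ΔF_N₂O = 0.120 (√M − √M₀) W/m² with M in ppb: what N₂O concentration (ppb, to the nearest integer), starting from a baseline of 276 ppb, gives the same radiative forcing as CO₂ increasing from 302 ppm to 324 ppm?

CO₂ forcing: 5.35 × ln(324/302) = 5.35 × 0.070316 = 0.37619 W/m².
Set 0.120(√M − √276) = 0.37619: √M = 0.37619/0.120 + √276 = 3.1349 + 16.6132 = 19.7481.
M = (19.7481)² = 389.99 ppb.

M ≈ 390 ppb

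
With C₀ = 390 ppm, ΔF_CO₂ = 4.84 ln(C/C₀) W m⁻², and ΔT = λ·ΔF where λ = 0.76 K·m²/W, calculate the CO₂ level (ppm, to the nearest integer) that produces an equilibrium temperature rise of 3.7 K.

Required forcing: ΔF = ΔT/λ = 3.7/0.76 = 4.8684 W/m².
Then ln(C/390) = ΔF/4.84 = 4.8684/4.84 = 1.00587.
So C = 390 × e^1.00587 = 390 × 2.73429 = 1066.37 ppm.

C ≈ 1066 ppm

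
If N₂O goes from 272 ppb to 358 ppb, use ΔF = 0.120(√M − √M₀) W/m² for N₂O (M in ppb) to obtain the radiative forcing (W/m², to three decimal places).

ΔF = 0.291 W/m²

N₂O: 0.120 × (√358 − √272) = 0.120 × (18.9209 − 16.4924) = 0.120 × 2.4285 = 0.2914 W/m².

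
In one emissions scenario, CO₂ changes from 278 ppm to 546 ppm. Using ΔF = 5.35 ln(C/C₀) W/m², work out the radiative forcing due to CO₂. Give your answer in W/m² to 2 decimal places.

ΔF = 3.61 W/m²

CO₂ absorption bands are partially saturated, so forcing scales with the logarithm of the concentration ratio.
CO₂: 5.35 × ln(546/278) = 5.35 × ln(1.96403) = 5.35 × 0.67500 = 3.6113 W/m².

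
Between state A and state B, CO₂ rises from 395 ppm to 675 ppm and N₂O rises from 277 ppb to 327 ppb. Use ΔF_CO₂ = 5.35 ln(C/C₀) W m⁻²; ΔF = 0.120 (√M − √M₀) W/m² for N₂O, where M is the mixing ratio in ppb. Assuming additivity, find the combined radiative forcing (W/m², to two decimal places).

CO₂: 5.35 × ln(675/395) = 5.35 × ln(1.70886) = 5.35 × 0.53583 = 2.8667 W/m².
N₂O: 0.120 × (√327 − √277) = 0.120 × (18.0831 − 16.6433) = 0.120 × 1.4398 = 0.1728 W/m².
Total ΔF = 2.8667 + 0.1728 = 3.0395 W/m².

ΔF = 3.04 W/m²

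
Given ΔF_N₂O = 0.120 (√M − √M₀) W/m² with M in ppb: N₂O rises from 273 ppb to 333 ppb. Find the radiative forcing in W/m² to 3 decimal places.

N₂O: 0.120 × (√333 − √273) = 0.120 × (18.2483 − 16.5227) = 0.120 × 1.7256 = 0.2071 W/m².

ΔF = 0.207 W/m²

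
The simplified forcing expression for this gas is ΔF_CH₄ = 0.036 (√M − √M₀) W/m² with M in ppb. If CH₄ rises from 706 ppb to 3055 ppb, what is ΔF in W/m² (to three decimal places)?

CH₄: 0.036 × (√3055 − √706) = 0.036 × (55.2721 − 26.5707) = 0.036 × 28.7014 = 1.0333 W/m².

ΔF = 1.033 W/m²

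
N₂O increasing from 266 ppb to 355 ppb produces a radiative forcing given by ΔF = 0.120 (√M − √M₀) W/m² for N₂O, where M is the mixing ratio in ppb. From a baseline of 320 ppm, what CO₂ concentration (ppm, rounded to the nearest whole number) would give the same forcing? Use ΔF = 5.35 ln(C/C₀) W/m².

N₂O forcing: 0.120 × (√355 − √266) = 0.120 × (18.8414 − 16.3095) = 0.120 × 2.5319 = 0.30383 W/m².
Set 5.35 ln(C/320) = 0.30383: ln(C/320) = 0.30383/5.35 = 0.05679, so C = 320 × e^0.05679 = 320 × 1.05843 = 338.70 ppm.

C ≈ 339 ppm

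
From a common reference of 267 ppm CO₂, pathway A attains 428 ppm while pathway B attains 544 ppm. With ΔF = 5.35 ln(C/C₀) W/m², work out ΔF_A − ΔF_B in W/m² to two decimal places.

ΔF_A = 5.35 ln(428/267) = 5.35 × 0.47187 = 2.5245 W/m².
ΔF_B = 5.35 ln(544/267) = 5.35 × 0.71170 = 3.8076 W/m².
Difference: 2.5245 − 3.8076 = -1.2831 W/m².
(Equivalently, ΔF_A − ΔF_B = 5.35 ln(428/544) = 5.35 × -0.23983 = -1.2831 W/m².)

ΔF_A − ΔF_B = -1.28 W/m²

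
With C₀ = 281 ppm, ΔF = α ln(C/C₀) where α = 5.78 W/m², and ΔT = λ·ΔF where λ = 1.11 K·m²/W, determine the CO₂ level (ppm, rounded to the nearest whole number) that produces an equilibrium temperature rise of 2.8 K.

C ≈ 435 ppm

Required forcing: ΔF = ΔT/λ = 2.8/1.11 = 2.5225 W/m².
Then ln(C/281) = ΔF/5.78 = 2.5225/5.78 = 0.43642.
So C = 281 × e^0.43642 = 281 × 1.54716 = 434.75 ppm.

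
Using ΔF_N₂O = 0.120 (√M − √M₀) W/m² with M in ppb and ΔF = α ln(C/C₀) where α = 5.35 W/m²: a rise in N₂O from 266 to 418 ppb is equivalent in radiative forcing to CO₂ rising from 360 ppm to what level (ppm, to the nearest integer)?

C ≈ 395 ppm

N₂O forcing: 0.120 × (√418 − √266) = 0.120 × (20.4450 − 16.3095) = 0.120 × 4.1355 = 0.49626 W/m².
Set 5.35 ln(C/360) = 0.49626: ln(C/360) = 0.49626/5.35 = 0.09276, so C = 360 × e^0.09276 = 360 × 1.09720 = 394.99 ppm.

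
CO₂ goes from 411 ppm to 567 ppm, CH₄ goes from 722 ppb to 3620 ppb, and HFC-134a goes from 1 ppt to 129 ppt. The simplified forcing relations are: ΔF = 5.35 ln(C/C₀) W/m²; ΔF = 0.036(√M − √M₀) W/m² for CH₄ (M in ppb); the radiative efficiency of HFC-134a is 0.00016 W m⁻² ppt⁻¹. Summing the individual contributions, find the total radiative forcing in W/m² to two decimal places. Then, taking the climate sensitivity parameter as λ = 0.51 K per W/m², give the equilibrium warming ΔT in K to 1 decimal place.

ΔF = 2.94 W/m²; ΔT = 1.5 K

CO₂: 5.35 × ln(567/411) = 5.35 × ln(1.37956) = 5.35 × 0.32176 = 1.7214 W/m².
CH₄: 0.036 × (√3620 − √722) = 0.036 × (60.1664 − 26.8701) = 0.036 × 33.2963 = 1.1987 W/m².
HFC-134a: ΔF = 0.00016 × (129 − 1) = 0.00016 × 128 = 0.0205 W/m².
Total ΔF = 1.7214 + 1.1987 + 0.0205 = 2.9406 W/m².
ΔT = λ ΔF = 0.51 × 2.94 = 1.4994 K.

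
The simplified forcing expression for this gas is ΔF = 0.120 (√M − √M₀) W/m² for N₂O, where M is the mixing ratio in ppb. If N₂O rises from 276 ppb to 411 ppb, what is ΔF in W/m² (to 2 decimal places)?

ΔF = 0.44 W/m²

N₂O: 0.120 × (√411 − √276) = 0.120 × (20.2731 − 16.6132) = 0.120 × 3.6599 = 0.4392 W/m².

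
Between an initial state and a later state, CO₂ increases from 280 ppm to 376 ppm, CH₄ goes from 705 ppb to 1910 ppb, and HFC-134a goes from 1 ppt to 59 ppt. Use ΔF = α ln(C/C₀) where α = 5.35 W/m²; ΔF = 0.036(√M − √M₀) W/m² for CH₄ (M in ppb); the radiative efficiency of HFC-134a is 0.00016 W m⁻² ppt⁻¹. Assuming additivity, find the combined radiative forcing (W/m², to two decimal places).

ΔF = 2.20 W/m²

CO₂: 5.35 × ln(376/280) = 5.35 × ln(1.34286) = 5.35 × 0.29480 = 1.5772 W/m².
CH₄: 0.036 × (√1910 − √705) = 0.036 × (43.7035 − 26.5518) = 0.036 × 17.1517 = 0.6175 W/m².
HFC-134a: ΔF = 0.00016 × (59 − 1) = 0.00016 × 58 = 0.0093 W/m².
Total ΔF = 1.5772 + 0.6175 + 0.0093 = 2.2040 W/m².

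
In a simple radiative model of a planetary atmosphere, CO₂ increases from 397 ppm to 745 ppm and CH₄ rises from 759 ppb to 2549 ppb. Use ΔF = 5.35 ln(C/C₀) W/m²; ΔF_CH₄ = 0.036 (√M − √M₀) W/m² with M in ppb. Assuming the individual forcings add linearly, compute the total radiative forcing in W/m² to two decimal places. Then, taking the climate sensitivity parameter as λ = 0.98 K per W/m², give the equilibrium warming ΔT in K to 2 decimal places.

ΔF = 4.19 W/m²; ΔT = 4.11 K

CO₂: 5.35 × ln(745/397) = 5.35 × ln(1.87657) = 5.35 × 0.62945 = 3.3676 W/m².
CH₄: 0.036 × (√2549 − √759) = 0.036 × (50.4876 − 27.5500) = 0.036 × 22.9376 = 0.8258 W/m².
Total ΔF = 3.3676 + 0.8258 = 4.1934 W/m².
ΔT = λ ΔF = 0.98 × 4.19 = 4.1062 K.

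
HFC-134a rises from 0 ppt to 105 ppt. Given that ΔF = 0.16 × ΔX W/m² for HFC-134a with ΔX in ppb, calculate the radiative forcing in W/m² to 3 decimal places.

HFC-134a: Δ = 105 − 0 = 105 ppt = 0.105 ppb; ΔF = 0.16 × 0.105 = 0.0168 W/m².

ΔF = 0.017 W/m²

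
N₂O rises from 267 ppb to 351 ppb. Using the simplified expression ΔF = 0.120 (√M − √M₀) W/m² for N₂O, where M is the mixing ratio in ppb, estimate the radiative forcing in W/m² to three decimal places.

ΔF = 0.287 W/m²

N₂O: 0.120 × (√351 − √267) = 0.120 × (18.7350 − 16.3401) = 0.120 × 2.3949 = 0.2874 W/m².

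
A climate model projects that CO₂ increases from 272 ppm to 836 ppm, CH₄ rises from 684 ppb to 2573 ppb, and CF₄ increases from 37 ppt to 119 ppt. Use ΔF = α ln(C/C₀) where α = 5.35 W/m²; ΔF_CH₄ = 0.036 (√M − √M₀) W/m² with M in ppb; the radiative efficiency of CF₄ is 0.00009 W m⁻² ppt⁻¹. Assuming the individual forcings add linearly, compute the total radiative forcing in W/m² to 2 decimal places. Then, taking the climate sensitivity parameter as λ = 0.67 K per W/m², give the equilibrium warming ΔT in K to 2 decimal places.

ΔF = 6.90 W/m²; ΔT = 4.62 K

CO₂: 5.35 × ln(836/272) = 5.35 × ln(3.07353) = 5.35 × 1.12283 = 6.0071 W/m².
CH₄: 0.036 × (√2573 − √684) = 0.036 × (50.7247 − 26.1534) = 0.036 × 24.5713 = 0.8846 W/m².
CF₄: ΔF = 0.00009 × (119 − 37) = 0.00009 × 82 = 0.0074 W/m².
Total ΔF = 6.0071 + 0.8846 + 0.0074 = 6.8991 W/m².
ΔT = λ ΔF = 0.67 × 6.90 = 4.6230 K.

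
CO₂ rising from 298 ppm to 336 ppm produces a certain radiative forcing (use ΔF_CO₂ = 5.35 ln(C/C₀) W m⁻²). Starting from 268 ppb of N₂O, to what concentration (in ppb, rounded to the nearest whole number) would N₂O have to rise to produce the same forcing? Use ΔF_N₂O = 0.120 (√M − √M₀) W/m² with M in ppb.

CO₂ forcing: 5.35 × ln(336/298) = 5.35 × 0.120018 = 0.64210 W/m².
Set 0.120(√M − √268) = 0.64210: √M = 0.64210/0.120 + √268 = 5.3508 + 16.3707 = 21.7215.
M = (21.7215)² = 471.82 ppb.

M ≈ 472 ppb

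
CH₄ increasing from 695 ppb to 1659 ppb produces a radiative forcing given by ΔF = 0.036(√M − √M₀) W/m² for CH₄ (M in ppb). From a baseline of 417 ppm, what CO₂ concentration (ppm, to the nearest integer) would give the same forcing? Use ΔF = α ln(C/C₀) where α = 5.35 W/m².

CH₄ forcing: 0.036 × (√1659 − √695) = 0.036 × (40.7308 − 26.3629) = 0.036 × 14.3679 = 0.51724 W/m².
Set 5.35 ln(C/417) = 0.51724: ln(C/417) = 0.51724/5.35 = 0.09668, so C = 417 × e^0.09668 = 417 × 1.10151 = 459.33 ppm.

C ≈ 459 ppm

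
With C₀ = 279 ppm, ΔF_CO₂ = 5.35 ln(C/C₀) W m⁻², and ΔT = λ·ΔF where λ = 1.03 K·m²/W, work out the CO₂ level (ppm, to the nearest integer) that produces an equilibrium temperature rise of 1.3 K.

C ≈ 353 ppm

Required forcing: ΔF = ΔT/λ = 1.3/1.03 = 1.2621 W/m².
Then ln(C/279) = ΔF/5.35 = 1.2621/5.35 = 0.23591.
So C = 279 × e^0.23591 = 279 × 1.26606 = 353.23 ppm.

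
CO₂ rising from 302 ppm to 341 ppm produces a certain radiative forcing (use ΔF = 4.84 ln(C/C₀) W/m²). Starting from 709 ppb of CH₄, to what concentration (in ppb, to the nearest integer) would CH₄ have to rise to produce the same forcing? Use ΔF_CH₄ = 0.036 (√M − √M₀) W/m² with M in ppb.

M ≈ 1845 ppb

CO₂ forcing: 4.84 × ln(341/302) = 4.84 × 0.121455 = 0.58784 W/m².
Set 0.036(√M − √709) = 0.58784: √M = 0.58784/0.036 + √709 = 16.3289 + 26.6271 = 42.9560.
M = (42.9560)² = 1845.22 ppb.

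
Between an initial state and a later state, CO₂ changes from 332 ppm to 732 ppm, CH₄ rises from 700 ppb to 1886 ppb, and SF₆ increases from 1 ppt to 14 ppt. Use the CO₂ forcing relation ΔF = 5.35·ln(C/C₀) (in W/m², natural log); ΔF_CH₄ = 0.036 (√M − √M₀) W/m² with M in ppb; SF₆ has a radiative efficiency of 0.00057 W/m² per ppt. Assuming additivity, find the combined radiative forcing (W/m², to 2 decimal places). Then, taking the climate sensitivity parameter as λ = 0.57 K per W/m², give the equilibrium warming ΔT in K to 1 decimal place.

ΔF = 4.85 W/m²; ΔT = 2.8 K

CO₂: 5.35 × ln(732/332) = 5.35 × ln(2.20482) = 5.35 × 0.79065 = 4.2300 W/m².
CH₄: 0.036 × (√1886 − √700) = 0.036 × (43.4281 − 26.4575) = 0.036 × 16.9706 = 0.6109 W/m².
SF₆: ΔF = 0.00057 × (14 − 1) = 0.00057 × 13 = 0.0074 W/m².
Total ΔF = 4.2300 + 0.6109 + 0.0074 = 4.8483 W/m².
ΔT = λ ΔF = 0.57 × 4.85 = 2.7645 K.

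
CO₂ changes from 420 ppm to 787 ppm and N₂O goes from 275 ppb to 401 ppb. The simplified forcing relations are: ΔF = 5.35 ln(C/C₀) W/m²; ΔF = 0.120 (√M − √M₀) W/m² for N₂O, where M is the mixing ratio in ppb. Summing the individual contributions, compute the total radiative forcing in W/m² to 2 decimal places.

ΔF = 3.77 W/m²

CO₂: 5.35 × ln(787/420) = 5.35 × ln(1.87381) = 5.35 × 0.62797 = 3.3596 W/m².
N₂O: 0.120 × (√401 − √275) = 0.120 × (20.0250 − 16.5831) = 0.120 × 3.4419 = 0.4130 W/m².
Total ΔF = 3.3596 + 0.4130 = 3.7726 W/m².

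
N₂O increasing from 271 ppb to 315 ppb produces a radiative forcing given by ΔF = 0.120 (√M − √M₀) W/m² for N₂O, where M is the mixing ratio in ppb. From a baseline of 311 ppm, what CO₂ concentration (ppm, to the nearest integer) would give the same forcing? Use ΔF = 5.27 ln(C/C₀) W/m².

N₂O forcing: 0.120 × (√315 − √271) = 0.120 × (17.7482 − 16.4621) = 0.120 × 1.2861 = 0.15433 W/m².
Set 5.27 ln(C/311) = 0.15433: ln(C/311) = 0.15433/5.27 = 0.02928, so C = 311 × e^0.02928 = 311 × 1.02971 = 320.24 ppm.

C ≈ 320 ppm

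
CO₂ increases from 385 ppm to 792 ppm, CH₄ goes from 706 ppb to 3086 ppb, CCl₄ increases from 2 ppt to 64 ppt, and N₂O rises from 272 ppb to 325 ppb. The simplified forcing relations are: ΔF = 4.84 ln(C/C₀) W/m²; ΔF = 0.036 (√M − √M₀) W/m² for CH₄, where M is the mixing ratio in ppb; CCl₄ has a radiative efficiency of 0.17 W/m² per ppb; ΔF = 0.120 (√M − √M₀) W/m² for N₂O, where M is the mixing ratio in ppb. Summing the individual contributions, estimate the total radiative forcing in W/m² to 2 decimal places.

ΔF = 4.73 W/m²

CO₂: 4.84 × ln(792/385) = 4.84 × ln(2.05714) = 4.84 × 0.72132 = 3.4912 W/m².
CH₄: 0.036 × (√3086 − √706) = 0.036 × (55.5518 − 26.5707) = 0.036 × 28.9811 = 1.0433 W/m².
CCl₄: Δ = 64 − 2 = 62 ppt = 0.062 ppb; ΔF = 0.17 × 0.062 = 0.0105 W/m².
N₂O: 0.120 × (√325 − √272) = 0.120 × (18.0278 − 16.4924) = 0.120 × 1.5354 = 0.1842 W/m².
Total ΔF = 3.4912 + 1.0433 + 0.0105 + 0.1842 = 4.7292 W/m².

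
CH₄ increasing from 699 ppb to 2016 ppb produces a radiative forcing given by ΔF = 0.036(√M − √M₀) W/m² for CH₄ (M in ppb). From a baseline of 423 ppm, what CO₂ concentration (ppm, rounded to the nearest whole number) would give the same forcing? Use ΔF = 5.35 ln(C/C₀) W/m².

C ≈ 479 ppm

CH₄ forcing: 0.036 × (√2016 − √699) = 0.036 × (44.8999 − 26.4386) = 0.036 × 18.4613 = 0.66461 W/m².
Set 5.35 ln(C/423) = 0.66461: ln(C/423) = 0.66461/5.35 = 0.12423, so C = 423 × e^0.12423 = 423 × 1.13228 = 478.95 ppm.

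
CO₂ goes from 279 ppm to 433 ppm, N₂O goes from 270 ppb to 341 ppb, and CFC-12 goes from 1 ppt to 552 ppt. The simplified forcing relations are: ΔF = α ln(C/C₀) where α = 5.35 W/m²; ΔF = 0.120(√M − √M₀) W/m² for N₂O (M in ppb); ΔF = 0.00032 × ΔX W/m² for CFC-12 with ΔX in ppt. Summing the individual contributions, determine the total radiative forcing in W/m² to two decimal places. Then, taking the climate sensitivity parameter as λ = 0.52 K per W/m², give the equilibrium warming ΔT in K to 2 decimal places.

ΔF = 2.77 W/m²; ΔT = 1.44 K

CO₂: 5.35 × ln(433/279) = 5.35 × ln(1.55197) = 5.35 × 0.43953 = 2.3515 W/m².
N₂O: 0.120 × (√341 − √270) = 0.120 × (18.4662 − 16.4317) = 0.120 × 2.0345 = 0.2441 W/m².
CFC-12: ΔF = 0.00032 × (552 − 1) = 0.00032 × 551 = 0.1763 W/m².
Total ΔF = 2.3515 + 0.2441 + 0.1763 = 2.7719 W/m².
ΔT = λ ΔF = 0.52 × 2.77 = 1.4404 K.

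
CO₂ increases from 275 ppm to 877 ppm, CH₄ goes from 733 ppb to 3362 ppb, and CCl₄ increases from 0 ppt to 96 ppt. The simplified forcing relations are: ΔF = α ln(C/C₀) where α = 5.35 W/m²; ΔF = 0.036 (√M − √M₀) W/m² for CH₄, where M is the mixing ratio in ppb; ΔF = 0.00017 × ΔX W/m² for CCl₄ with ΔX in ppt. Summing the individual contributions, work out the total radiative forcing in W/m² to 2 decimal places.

ΔF = 7.33 W/m²

CO₂: 5.35 × ln(877/275) = 5.35 × ln(3.18909) = 5.35 × 1.15974 = 6.2046 W/m².
CH₄: 0.036 × (√3362 − √733) = 0.036 × (57.9828 − 27.0740) = 0.036 × 30.9088 = 1.1127 W/m².
CCl₄: ΔF = 0.00017 × (96 − 0) = 0.00017 × 96 = 0.0163 W/m².
Total ΔF = 6.2046 + 1.1127 + 0.0163 = 7.3336 W/m².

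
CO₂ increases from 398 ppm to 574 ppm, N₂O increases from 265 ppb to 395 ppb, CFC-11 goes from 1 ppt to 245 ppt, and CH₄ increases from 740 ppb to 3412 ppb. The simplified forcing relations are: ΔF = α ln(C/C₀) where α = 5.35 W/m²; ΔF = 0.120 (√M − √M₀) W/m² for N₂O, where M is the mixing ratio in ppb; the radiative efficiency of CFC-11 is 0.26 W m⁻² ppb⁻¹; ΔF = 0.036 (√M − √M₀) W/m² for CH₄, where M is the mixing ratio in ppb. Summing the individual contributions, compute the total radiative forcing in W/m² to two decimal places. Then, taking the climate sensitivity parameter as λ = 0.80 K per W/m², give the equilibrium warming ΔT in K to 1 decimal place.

CO₂: 5.35 × ln(574/398) = 5.35 × ln(1.44221) = 5.35 × 0.36618 = 1.9591 W/m².
N₂O: 0.120 × (√395 − √265) = 0.120 × (19.8746 − 16.2788) = 0.120 × 3.5958 = 0.4315 W/m².
CFC-11: Δ = 245 − 1 = 244 ppt = 0.244 ppb; ΔF = 0.26 × 0.244 = 0.0634 W/m².
CH₄: 0.036 × (√3412 − √740) = 0.036 × (58.4123 − 27.2029) = 0.036 × 31.2094 = 1.1235 W/m².
Total ΔF = 1.9591 + 0.4315 + 0.0634 + 1.1235 = 3.5775 W/m².
ΔT = λ ΔF = 0.80 × 3.58 = 2.8640 K.

ΔF = 3.58 W/m²; ΔT = 2.9 K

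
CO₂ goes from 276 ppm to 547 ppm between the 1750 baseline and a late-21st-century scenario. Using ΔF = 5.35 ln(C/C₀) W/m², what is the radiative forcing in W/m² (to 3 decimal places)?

ΔF = 3.660 W/m²

CO₂: 5.35 × ln(547/276) = 5.35 × ln(1.98188) = 5.35 × 0.68405 = 3.6597 W/m².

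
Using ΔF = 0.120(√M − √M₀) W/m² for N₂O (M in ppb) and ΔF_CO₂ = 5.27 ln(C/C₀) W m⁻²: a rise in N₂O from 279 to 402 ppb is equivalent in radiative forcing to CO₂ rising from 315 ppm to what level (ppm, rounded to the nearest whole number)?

C ≈ 340 ppm

N₂O forcing: 0.120 × (√402 − √279) = 0.120 × (20.0499 − 16.7033) = 0.120 × 3.3466 = 0.40159 W/m².
Set 5.27 ln(C/315) = 0.40159: ln(C/315) = 0.40159/5.27 = 0.07620, so C = 315 × e^0.07620 = 315 × 1.07918 = 339.94 ppm.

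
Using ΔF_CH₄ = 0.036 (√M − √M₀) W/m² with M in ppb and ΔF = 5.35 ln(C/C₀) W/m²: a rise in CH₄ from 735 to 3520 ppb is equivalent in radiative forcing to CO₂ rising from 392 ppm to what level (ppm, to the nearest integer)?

C ≈ 487 ppm

CH₄ forcing: 0.036 × (√3520 − √735) = 0.036 × (59.3296 − 27.1109) = 0.036 × 32.2187 = 1.15987 W/m².
Set 5.35 ln(C/392) = 1.15987: ln(C/392) = 1.15987/5.35 = 0.21680, so C = 392 × e^0.21680 = 392 × 1.24210 = 486.90 ppm.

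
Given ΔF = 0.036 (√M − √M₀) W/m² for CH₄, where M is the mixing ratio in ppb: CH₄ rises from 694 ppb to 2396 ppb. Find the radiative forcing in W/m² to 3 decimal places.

ΔF = 0.814 W/m²

CH₄: 0.036 × (√2396 − √694) = 0.036 × (48.9490 − 26.3439) = 0.036 × 22.6051 = 0.8138 W/m².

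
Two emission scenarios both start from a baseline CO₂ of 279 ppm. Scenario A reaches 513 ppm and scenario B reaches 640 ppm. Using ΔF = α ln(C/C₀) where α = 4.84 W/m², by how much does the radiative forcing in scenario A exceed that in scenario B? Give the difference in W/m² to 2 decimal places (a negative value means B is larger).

ΔF_A − ΔF_B = -1.07 W/m²

ΔF_A = 4.84 ln(513/279) = 4.84 × 0.60906 = 2.9479 W/m².
ΔF_B = 4.84 ln(640/279) = 4.84 × 0.83026 = 4.0185 W/m².
Difference: 2.9479 − 4.0185 = -1.0706 W/m².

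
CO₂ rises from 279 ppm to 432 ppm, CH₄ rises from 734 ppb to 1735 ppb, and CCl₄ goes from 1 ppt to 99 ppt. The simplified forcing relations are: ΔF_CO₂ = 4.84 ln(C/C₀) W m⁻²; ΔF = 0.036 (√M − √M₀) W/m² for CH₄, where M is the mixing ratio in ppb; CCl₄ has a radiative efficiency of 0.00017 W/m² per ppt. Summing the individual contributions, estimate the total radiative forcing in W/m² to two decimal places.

ΔF = 2.66 W/m²

CO₂: 4.84 × ln(432/279) = 4.84 × ln(1.54839) = 4.84 × 0.43722 = 2.1161 W/m².
CH₄: 0.036 × (√1735 − √734) = 0.036 × (41.6533 − 27.0924) = 0.036 × 14.5609 = 0.5242 W/m².
CCl₄: ΔF = 0.00017 × (99 − 1) = 0.00017 × 98 = 0.0167 W/m².
Total ΔF = 2.1161 + 0.5242 + 0.0167 = 2.6570 W/m².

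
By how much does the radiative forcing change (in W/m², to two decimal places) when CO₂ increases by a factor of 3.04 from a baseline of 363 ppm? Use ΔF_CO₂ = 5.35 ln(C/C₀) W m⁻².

ΔF = 5.95 W/m²

ΔF = 5.35 × ln(3.04) = 5.35 × 1.11186 = 5.9485 W/m².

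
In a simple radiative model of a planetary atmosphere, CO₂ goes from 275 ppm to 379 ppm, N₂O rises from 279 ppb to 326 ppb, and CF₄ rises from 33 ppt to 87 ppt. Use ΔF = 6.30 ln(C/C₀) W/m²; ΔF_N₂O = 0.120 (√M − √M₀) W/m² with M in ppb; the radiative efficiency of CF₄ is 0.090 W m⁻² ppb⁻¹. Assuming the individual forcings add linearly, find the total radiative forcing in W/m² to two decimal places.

CO₂: 6.30 × ln(379/275) = 6.30 × ln(1.37818) = 6.30 × 0.32076 = 2.0208 W/m².
N₂O: 0.120 × (√326 − √279) = 0.120 × (18.0555 − 16.7033) = 0.120 × 1.3522 = 0.1623 W/m².
CF₄: Δ = 87 − 33 = 54 ppt = 0.054 ppb; ΔF = 0.090 × 0.054 = 0.0049 W/m².
Total ΔF = 2.0208 + 0.1623 + 0.0049 = 2.1880 W/m².

ΔF = 2.19 W/m²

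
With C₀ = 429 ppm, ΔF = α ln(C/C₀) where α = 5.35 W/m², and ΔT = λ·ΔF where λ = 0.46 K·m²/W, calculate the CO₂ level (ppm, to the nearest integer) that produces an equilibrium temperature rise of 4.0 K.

Required forcing: ΔF = ΔT/λ = 4.0/0.46 = 8.6957 W/m².
Then ln(C/429) = ΔF/5.35 = 8.6957/5.35 = 1.62536.
So C = 429 × e^1.62536 = 429 × 5.08025 = 2179.43 ppm.

C ≈ 2179 ppm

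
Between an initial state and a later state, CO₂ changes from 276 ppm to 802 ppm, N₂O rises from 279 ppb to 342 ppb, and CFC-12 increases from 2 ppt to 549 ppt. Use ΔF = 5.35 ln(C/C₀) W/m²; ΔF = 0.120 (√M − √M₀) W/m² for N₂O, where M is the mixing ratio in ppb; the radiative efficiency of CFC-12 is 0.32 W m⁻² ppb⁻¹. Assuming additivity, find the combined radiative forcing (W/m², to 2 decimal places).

ΔF = 6.10 W/m²

CO₂: 5.35 × ln(802/276) = 5.35 × ln(2.90580) = 5.35 × 1.06671 = 5.7069 W/m².
N₂O: 0.120 × (√342 − √279) = 0.120 × (18.4932 − 16.7033) = 0.120 × 1.7899 = 0.2148 W/m².
CFC-12: Δ = 549 − 2 = 547 ppt = 0.547 ppb; ΔF = 0.32 × 0.547 = 0.1750 W/m².
Total ΔF = 5.7069 + 0.2148 + 0.1750 = 6.0967 W/m².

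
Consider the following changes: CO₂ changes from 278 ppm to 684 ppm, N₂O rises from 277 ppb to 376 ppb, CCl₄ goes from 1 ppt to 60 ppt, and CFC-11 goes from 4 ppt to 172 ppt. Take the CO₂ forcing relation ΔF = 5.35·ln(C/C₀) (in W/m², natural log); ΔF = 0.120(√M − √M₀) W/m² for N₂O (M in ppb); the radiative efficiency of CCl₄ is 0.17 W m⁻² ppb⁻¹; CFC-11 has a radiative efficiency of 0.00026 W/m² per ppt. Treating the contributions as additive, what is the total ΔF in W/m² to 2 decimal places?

CO₂: 5.35 × ln(684/278) = 5.35 × ln(2.46043) = 5.35 × 0.90034 = 4.8168 W/m².
N₂O: 0.120 × (√376 − √277) = 0.120 × (19.3907 − 16.6433) = 0.120 × 2.7474 = 0.3297 W/m².
CCl₄: Δ = 60 − 1 = 59 ppt = 0.059 ppb; ΔF = 0.17 × 0.059 = 0.0100 W/m².
CFC-11: ΔF = 0.00026 × (172 − 4) = 0.00026 × 168 = 0.0437 W/m².
Total ΔF = 4.8168 + 0.3297 + 0.0100 + 0.0437 = 5.2002 W/m².

ΔF = 5.20 W/m²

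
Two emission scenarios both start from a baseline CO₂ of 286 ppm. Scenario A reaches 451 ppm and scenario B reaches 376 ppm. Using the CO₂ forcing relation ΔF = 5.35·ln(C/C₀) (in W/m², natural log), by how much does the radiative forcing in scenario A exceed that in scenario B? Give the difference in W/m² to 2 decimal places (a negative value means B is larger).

ΔF_A − ΔF_B = 0.97 W/m²

ΔF_A = 5.35 ln(451/286) = 5.35 × 0.45548 = 2.4368 W/m².
ΔF_B = 5.35 ln(376/286) = 5.35 × 0.27360 = 1.4638 W/m².
Difference: 2.4368 − 1.4638 = 0.9730 W/m².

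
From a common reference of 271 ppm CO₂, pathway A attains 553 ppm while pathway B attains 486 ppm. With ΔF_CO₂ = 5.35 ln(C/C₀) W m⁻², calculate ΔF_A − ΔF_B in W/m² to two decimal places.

ΔF_A − ΔF_B = 0.69 W/m²

ΔF_A = 5.35 ln(553/271) = 5.35 × 0.71324 = 3.8158 W/m².
ΔF_B = 5.35 ln(486/271) = 5.35 × 0.58409 = 3.1249 W/m².
Difference: 3.8158 − 3.1249 = 0.6909 W/m².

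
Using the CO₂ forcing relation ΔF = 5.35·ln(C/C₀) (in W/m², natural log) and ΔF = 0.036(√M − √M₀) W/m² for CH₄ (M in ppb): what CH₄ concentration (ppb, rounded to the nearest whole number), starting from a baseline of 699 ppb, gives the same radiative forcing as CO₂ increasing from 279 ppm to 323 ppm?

CO₂ forcing: 5.35 × ln(323/279) = 5.35 × 0.146441 = 0.78346 W/m².
Set 0.036(√M − √699) = 0.78346: √M = 0.78346/0.036 + √699 = 21.7628 + 26.4386 = 48.2014.
M = (48.2014)² = 2323.37 ppb.

M ≈ 2323 ppb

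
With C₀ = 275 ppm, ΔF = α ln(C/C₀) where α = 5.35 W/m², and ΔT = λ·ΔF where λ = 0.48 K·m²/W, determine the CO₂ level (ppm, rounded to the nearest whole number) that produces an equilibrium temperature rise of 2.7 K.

C ≈ 787 ppm

Required forcing: ΔF = ΔT/λ = 2.7/0.48 = 5.6250 W/m².
Then ln(C/275) = ΔF/5.35 = 5.6250/5.35 = 1.05140.
So C = 275 × e^1.05140 = 275 × 2.86165 = 786.95 ppm.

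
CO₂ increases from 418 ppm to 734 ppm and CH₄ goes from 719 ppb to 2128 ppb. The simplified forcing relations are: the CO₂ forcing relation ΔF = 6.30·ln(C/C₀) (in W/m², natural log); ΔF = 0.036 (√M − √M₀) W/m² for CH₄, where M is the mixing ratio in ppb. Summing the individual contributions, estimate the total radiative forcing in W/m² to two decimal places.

ΔF = 4.24 W/m²

CO₂: 6.30 × ln(734/418) = 6.30 × ln(1.75598) = 6.30 × 0.56303 = 3.5471 W/m².
CH₄: 0.036 × (√2128 − √719) = 0.036 × (46.1303 − 26.8142) = 0.036 × 19.3161 = 0.6954 W/m².
Total ΔF = 3.5471 + 0.6954 = 4.2425 W/m².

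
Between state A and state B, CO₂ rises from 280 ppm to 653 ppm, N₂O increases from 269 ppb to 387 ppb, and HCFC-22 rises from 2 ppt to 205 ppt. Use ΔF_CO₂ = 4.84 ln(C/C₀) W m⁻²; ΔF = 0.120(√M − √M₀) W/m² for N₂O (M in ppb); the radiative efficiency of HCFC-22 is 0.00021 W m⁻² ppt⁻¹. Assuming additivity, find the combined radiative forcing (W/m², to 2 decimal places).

ΔF = 4.53 W/m²

CO₂: 4.84 × ln(653/280) = 4.84 × ln(2.33214) = 4.84 × 0.84679 = 4.0985 W/m².
N₂O: 0.120 × (√387 − √269) = 0.120 × (19.6723 − 16.4012) = 0.120 × 3.2711 = 0.3925 W/m².
HCFC-22: ΔF = 0.00021 × (205 − 2) = 0.00021 × 203 = 0.0426 W/m².
Total ΔF = 4.0985 + 0.3925 + 0.0426 = 4.5336 W/m².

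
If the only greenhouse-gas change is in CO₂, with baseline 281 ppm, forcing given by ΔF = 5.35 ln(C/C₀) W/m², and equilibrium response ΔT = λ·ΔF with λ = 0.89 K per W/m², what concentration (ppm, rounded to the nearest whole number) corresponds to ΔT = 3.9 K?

C ≈ 637 ppm

Required forcing: ΔF = ΔT/λ = 3.9/0.89 = 4.3820 W/m².
Then ln(C/281) = ΔF/5.35 = 4.3820/5.35 = 0.81907.
So C = 281 × e^0.81907 = 281 × 2.26839 = 637.42 ppm.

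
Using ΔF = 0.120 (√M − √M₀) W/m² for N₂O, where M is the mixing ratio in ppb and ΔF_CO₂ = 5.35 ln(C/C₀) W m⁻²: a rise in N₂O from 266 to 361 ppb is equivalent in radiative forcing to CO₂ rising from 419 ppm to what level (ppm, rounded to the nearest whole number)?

N₂O forcing: 0.120 × (√361 − √266) = 0.120 × (19.0000 − 16.3095) = 0.120 × 2.6905 = 0.32286 W/m².
Set 5.35 ln(C/419) = 0.32286: ln(C/419) = 0.32286/5.35 = 0.06035, so C = 419 × e^0.06035 = 419 × 1.06221 = 445.07 ppm.

C ≈ 445 ppm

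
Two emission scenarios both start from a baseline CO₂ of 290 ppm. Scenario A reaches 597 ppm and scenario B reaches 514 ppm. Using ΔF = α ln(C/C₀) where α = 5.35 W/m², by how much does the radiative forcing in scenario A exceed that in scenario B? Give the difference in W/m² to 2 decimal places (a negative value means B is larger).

ΔF_A − ΔF_B = 0.80 W/m²

ΔF_A = 5.35 ln(597/290) = 5.35 × 0.72204 = 3.8629 W/m².
ΔF_B = 5.35 ln(514/290) = 5.35 × 0.57234 = 3.0620 W/m².
Difference: 3.8629 − 3.0620 = 0.8009 W/m².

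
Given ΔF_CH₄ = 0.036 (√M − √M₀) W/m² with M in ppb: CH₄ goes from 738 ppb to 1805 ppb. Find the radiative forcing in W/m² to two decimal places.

ΔF = 0.55 W/m²

CH₄: 0.036 × (√1805 − √738) = 0.036 × (42.4853 − 27.1662) = 0.036 × 15.3191 = 0.5515 W/m².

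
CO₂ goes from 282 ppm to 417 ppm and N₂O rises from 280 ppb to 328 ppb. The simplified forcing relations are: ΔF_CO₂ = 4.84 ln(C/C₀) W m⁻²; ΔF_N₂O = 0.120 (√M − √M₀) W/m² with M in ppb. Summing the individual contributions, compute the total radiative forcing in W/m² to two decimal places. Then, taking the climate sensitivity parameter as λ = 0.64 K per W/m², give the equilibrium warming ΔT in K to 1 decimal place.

ΔF = 2.06 W/m²; ΔT = 1.3 K

CO₂: 4.84 × ln(417/282) = 4.84 × ln(1.47872) = 4.84 × 0.39118 = 1.8933 W/m².
N₂O: 0.120 × (√328 − √280) = 0.120 × (18.1108 − 16.7332) = 0.120 × 1.3776 = 0.1653 W/m².
Total ΔF = 1.8933 + 0.1653 = 2.0586 W/m².
ΔT = λ ΔF = 0.64 × 2.06 = 1.3184 K.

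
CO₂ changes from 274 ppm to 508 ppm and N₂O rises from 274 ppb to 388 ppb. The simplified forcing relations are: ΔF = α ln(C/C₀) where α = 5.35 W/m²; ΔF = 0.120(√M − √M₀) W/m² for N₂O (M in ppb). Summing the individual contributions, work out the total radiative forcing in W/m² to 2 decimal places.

CO₂: 5.35 × ln(508/274) = 5.35 × ln(1.85401) = 5.35 × 0.61735 = 3.3028 W/m².
N₂O: 0.120 × (√388 − √274) = 0.120 × (19.6977 − 16.5529) = 0.120 × 3.1448 = 0.3774 W/m².
Total ΔF = 3.3028 + 0.3774 = 3.6802 W/m².

ΔF = 3.68 W/m²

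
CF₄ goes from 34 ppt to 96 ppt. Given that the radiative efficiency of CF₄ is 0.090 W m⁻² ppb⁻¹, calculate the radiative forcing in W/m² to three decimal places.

CF₄: Δ = 96 − 34 = 62 ppt = 0.062 ppb; ΔF = 0.090 × 0.062 = 0.0056 W/m².

ΔF = 0.006 W/m²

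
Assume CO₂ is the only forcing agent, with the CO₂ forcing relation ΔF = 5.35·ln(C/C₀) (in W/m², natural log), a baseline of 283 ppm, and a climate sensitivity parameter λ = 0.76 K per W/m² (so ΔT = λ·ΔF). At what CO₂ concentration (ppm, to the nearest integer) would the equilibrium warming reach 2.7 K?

C ≈ 550 ppm

Required forcing: ΔF = ΔT/λ = 2.7/0.76 = 3.5526 W/m².
Then ln(C/283) = ΔF/5.35 = 3.5526/5.35 = 0.66404.
So C = 283 × e^0.66404 = 283 × 1.94262 = 549.76 ppm.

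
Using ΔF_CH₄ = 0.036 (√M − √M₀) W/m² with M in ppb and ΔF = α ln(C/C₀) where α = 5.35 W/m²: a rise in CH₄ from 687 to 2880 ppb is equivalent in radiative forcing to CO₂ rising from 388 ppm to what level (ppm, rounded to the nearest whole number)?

C ≈ 467 ppm

CH₄ forcing: 0.036 × (√2880 − √687) = 0.036 × (53.6656 − 26.2107) = 0.036 × 27.4549 = 0.98838 W/m².
Set 5.35 ln(C/388) = 0.98838: ln(C/388) = 0.98838/5.35 = 0.18474, so C = 388 × e^0.18474 = 388 × 1.20291 = 466.73 ppm.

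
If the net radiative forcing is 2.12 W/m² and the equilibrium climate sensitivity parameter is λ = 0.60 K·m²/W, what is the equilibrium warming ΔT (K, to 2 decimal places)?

ΔT = λ ΔF = 0.60 × 2.12 = 1.2720 K.

ΔT = 1.27 K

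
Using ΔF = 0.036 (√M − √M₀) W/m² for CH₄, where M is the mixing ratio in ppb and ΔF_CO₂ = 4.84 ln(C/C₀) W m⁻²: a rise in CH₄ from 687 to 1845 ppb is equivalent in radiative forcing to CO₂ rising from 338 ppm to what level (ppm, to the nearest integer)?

CH₄ forcing: 0.036 × (√1845 − √687) = 0.036 × (42.9535 − 26.2107) = 0.036 × 16.7428 = 0.60274 W/m².
Set 4.84 ln(C/338) = 0.60274: ln(C/338) = 0.60274/4.84 = 0.12453, so C = 338 × e^0.12453 = 338 × 1.13262 = 382.83 ppm.

C ≈ 383 ppm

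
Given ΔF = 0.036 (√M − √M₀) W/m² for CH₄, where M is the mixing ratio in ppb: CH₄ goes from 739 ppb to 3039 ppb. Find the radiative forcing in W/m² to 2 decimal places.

ΔF = 1.01 W/m²

CH₄: 0.036 × (√3039 − √739) = 0.036 × (55.1271 − 27.1846) = 0.036 × 27.9425 = 1.0059 W/m².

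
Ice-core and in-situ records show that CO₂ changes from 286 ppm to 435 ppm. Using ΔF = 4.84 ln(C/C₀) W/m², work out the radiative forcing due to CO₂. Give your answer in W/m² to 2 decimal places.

CO₂: 4.84 × ln(435/286) = 4.84 × ln(1.52098) = 4.84 × 0.41935 = 2.0297 W/m².

ΔF = 2.03 W/m²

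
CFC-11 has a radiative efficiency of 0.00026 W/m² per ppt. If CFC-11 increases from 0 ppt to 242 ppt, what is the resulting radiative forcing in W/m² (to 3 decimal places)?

ΔF = 0.063 W/m²

CFC-11: ΔF = 0.00026 × (242 − 0) = 0.00026 × 242 = 0.0629 W/m².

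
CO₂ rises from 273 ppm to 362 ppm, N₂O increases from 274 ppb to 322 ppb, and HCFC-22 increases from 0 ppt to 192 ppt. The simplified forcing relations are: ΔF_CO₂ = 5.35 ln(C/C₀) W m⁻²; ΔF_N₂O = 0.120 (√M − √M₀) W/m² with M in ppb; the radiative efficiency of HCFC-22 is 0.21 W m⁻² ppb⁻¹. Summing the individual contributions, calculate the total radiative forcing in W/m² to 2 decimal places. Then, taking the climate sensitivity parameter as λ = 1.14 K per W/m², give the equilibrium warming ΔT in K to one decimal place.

ΔF = 1.72 W/m²; ΔT = 2.0 K

CO₂: 5.35 × ln(362/273) = 5.35 × ln(1.32601) = 5.35 × 0.28217 = 1.5096 W/m².
N₂O: 0.120 × (√322 − √274) = 0.120 × (17.9444 − 16.5529) = 0.120 × 1.3915 = 0.1670 W/m².
HCFC-22: Δ = 192 − 0 = 192 ppt = 0.192 ppb; ΔF = 0.21 × 0.192 = 0.0403 W/m².
Total ΔF = 1.5096 + 0.1670 + 0.0403 = 1.7169 W/m².
ΔT = λ ΔF = 1.14 × 1.72 = 1.9608 K.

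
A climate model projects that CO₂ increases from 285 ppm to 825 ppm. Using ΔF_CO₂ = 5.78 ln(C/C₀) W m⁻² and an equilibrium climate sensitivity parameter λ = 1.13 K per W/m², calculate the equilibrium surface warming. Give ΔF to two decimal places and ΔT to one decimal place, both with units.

ΔF = 6.14 W/m²; ΔT = 6.9 K

CO₂: 5.78 × ln(825/285) = 5.78 × ln(2.89474) = 5.78 × 1.06290 = 6.1436 W/m².
ΔT = λ ΔF = 1.13 × 6.14 = 6.9382 K.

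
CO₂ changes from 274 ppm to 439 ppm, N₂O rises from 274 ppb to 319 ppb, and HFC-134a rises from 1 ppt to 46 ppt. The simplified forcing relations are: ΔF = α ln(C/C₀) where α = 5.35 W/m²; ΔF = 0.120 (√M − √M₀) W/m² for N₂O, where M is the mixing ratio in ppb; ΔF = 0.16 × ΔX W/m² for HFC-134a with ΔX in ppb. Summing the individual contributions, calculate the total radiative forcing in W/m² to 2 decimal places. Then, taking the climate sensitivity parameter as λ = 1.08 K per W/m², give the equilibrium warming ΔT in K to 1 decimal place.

CO₂: 5.35 × ln(439/274) = 5.35 × ln(1.60219) = 5.35 × 0.47137 = 2.5218 W/m².
N₂O: 0.120 × (√319 − √274) = 0.120 × (17.8606 − 16.5529) = 0.120 × 1.3077 = 0.1569 W/m².
HFC-134a: Δ = 46 − 1 = 45 ppt = 0.045 ppb; ΔF = 0.16 × 0.045 = 0.0072 W/m².
Total ΔF = 2.5218 + 0.1569 + 0.0072 = 2.6859 W/m².
ΔT = λ ΔF = 1.08 × 2.69 = 2.9052 K.

ΔF = 2.69 W/m²; ΔT = 2.9 K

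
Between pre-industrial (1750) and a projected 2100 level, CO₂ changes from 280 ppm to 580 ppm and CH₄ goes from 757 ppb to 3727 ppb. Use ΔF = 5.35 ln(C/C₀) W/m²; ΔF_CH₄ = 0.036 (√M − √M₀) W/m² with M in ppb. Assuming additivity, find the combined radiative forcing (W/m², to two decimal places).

ΔF = 5.10 W/m²

CO₂: 5.35 × ln(580/280) = 5.35 × ln(2.07143) = 5.35 × 0.72824 = 3.8961 W/m².
CH₄: 0.036 × (√3727 − √757) = 0.036 × (61.0492 − 27.5136) = 0.036 × 33.5356 = 1.2073 W/m².
Total ΔF = 3.8961 + 1.2073 = 5.1034 W/m².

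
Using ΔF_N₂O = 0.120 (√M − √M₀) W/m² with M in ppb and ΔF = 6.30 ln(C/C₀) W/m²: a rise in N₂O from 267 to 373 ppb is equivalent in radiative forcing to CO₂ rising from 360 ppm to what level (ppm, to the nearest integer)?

N₂O forcing: 0.120 × (√373 − √267) = 0.120 × (19.3132 − 16.3401) = 0.120 × 2.9731 = 0.35677 W/m².
Set 6.30 ln(C/360) = 0.35677: ln(C/360) = 0.35677/6.30 = 0.05663, so C = 360 × e^0.05663 = 360 × 1.05826 = 380.97 ppm.

C ≈ 381 ppm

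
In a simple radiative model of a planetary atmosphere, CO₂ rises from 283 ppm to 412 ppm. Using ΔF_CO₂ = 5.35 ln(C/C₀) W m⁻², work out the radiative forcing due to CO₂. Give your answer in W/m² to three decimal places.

CO₂ absorption bands are partially saturated, so forcing scales with the logarithm of the concentration ratio.
CO₂: 5.35 × ln(412/283) = 5.35 × ln(1.45583) = 5.35 × 0.37558 = 2.0094 W/m².

ΔF = 2.009 W/m²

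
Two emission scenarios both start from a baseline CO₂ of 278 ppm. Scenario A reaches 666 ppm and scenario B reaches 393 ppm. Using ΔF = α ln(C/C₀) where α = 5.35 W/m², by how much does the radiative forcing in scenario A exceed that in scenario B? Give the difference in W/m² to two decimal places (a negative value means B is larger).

ΔF_A − ΔF_B = 2.82 W/m²

ΔF_A = 5.35 ln(666/278) = 5.35 × 0.87367 = 4.6741 W/m².
ΔF_B = 5.35 ln(393/278) = 5.35 × 0.34619 = 1.8521 W/m².
Difference: 4.6741 − 1.8521 = 2.8220 W/m².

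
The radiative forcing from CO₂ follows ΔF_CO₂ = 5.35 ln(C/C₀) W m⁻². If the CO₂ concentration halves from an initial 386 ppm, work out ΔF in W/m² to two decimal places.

Because the forcing depends only on the ratio C/C₀, the initial concentration does not enter.
ΔF = 5.35 × ln(0.5) = 5.35 × -0.69315 = -3.7084 W/m².

ΔF = -3.71 W/m²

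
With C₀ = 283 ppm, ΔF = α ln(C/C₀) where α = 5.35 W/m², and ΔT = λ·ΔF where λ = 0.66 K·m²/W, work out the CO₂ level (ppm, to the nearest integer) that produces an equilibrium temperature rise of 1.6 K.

C ≈ 445 ppm

Required forcing: ΔF = ΔT/λ = 1.6/0.66 = 2.4242 W/m².
Then ln(C/283) = ΔF/5.35 = 2.4242/5.35 = 0.45312.
So C = 283 × e^0.45312 = 283 × 1.57321 = 445.22 ppm.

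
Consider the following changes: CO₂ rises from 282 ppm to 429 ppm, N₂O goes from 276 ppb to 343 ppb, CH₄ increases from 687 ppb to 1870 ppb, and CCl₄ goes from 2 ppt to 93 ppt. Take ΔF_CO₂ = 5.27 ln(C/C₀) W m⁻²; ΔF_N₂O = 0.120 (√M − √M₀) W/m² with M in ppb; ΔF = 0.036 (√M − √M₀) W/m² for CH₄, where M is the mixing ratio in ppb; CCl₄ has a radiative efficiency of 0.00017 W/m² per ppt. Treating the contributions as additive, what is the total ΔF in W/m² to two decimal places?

ΔF = 3.07 W/m²

CO₂: 5.27 × ln(429/282) = 5.27 × ln(1.52128) = 5.27 × 0.41955 = 2.2110 W/m².
N₂O: 0.120 × (√343 − √276) = 0.120 × (18.5203 − 16.6132) = 0.120 × 1.9071 = 0.2289 W/m².
CH₄: 0.036 × (√1870 − √687) = 0.036 × (43.2435 − 26.2107) = 0.036 × 17.0328 = 0.6132 W/m².
CCl₄: ΔF = 0.00017 × (93 − 2) = 0.00017 × 91 = 0.0155 W/m².
Total ΔF = 2.2110 + 0.2289 + 0.6132 + 0.0155 = 3.0686 W/m².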